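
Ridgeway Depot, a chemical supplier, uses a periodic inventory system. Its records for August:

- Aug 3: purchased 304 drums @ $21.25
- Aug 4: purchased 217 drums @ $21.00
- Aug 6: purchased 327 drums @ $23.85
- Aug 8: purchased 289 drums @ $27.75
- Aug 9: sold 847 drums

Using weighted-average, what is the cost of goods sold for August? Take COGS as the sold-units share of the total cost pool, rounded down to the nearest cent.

Aug 9, sell 847: 847/1137 × $26,835.70 → $19,991.06
Ending inventory (cost pool remaining) = $6,844.64
Check: goods available $26,835.70 = COGS $19,991.06 + ending $6,844.64

COGS = $19,991.06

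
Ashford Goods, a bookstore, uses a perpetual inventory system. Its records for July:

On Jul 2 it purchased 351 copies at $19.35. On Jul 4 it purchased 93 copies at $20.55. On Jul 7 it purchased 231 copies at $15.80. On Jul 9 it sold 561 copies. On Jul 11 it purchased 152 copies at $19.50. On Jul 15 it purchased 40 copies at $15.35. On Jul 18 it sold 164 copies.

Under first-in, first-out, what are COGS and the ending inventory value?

Jul 9, 561 sold [FIFO — oldest first]: 351 @ $19.35 + 93 @ $20.55 + 117 @ $15.80 = $10,551.60
Jul 18, 164 sold [FIFO — oldest first]: 114 @ $15.80 + 50 @ $19.50 = $2,776.20
Total COGS = $10,551.60 + $2,776.20 = $13,327.80
Ending inventory: 102 @ $19.50 + 40 @ $15.35 = $2,603.00
Check: goods available $15,930.80 = COGS $13,327.80 + ending $2,603.00

COGS = $13,327.80; ending inventory = $2,603.00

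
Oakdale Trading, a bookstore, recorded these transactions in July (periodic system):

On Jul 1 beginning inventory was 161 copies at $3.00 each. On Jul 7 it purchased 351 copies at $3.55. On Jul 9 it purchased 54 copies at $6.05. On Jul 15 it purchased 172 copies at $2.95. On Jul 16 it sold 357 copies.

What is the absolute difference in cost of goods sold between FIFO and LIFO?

$120.35

FIFO COGS: 161 @ $3.00 + 196 @ $3.55 = $1,178.80
LIFO COGS: 172 @ $2.95 + 54 @ $6.05 + 131 @ $3.55 = $1,299.15
Difference = |$1,178.80 − $1,299.15| = $120.35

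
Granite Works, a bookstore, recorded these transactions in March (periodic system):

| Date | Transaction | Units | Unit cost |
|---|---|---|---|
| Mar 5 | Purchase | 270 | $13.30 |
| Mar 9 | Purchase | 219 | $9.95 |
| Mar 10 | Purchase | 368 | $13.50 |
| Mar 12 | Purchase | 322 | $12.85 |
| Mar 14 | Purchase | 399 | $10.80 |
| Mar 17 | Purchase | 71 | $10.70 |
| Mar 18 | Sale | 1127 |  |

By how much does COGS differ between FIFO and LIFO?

$478.45

FIFO COGS: 270 @ $13.30 + 219 @ $9.95 + 368 @ $13.50 + 270 @ $12.85 = $14,207.55
LIFO COGS: 71 @ $10.70 + 399 @ $10.80 + 322 @ $12.85 + 335 @ $13.50 = $13,729.10
Difference = |$14,207.55 − $13,729.10| = $478.45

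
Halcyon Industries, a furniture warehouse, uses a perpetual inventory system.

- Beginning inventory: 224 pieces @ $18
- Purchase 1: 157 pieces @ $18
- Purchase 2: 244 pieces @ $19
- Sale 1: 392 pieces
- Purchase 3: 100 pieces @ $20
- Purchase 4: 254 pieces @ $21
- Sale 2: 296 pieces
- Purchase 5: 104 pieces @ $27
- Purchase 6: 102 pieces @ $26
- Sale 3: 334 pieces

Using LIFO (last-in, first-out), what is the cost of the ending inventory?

Sale 1 (392) [LIFO — newest first]: 244 @ $19 + 148 @ $18 = $7,300
Sale 2 (296) [LIFO — newest first]: 254 @ $21 + 42 @ $20 = $6,174
Sale 3 (334) [LIFO — newest first]: 102 @ $26 + 104 @ $27 + 58 @ $20 + 9 @ $18 + 61 @ $18 = $7,880
Total COGS = $7,300 + $6,174 + $7,880 = $21,354
Ending inventory: 163 @ $18 = $2,934
Check: goods available $24,288 = COGS $21,354 + ending $2,934

Ending inventory = $2,934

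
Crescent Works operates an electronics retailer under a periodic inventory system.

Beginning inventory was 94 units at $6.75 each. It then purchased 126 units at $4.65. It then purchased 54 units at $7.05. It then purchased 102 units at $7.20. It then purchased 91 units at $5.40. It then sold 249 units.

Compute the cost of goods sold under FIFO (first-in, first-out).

Sale 1 (249) [FIFO — oldest first]: 94 @ $6.75 + 126 @ $4.65 + 29 @ $7.05 = $1,424.85
Ending inventory: 25 @ $7.05 + 102 @ $7.20 + 91 @ $5.40 = $1,402.05

COGS = $1,424.85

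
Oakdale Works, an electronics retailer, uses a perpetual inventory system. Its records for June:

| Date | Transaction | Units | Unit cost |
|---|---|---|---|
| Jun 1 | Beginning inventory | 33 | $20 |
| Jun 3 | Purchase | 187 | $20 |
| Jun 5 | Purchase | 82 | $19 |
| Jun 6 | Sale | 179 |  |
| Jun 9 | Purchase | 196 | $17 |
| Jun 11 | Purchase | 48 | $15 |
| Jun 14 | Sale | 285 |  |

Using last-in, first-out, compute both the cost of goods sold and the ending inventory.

Jun 6, 179 sold [LIFO — newest first]: 82 @ $19 + 97 @ $20 = $3,498
Jun 14, 285 sold [LIFO — newest first]: 48 @ $15 + 196 @ $17 + 41 @ $20 = $4,872
Total COGS = $3,498 + $4,872 = $8,370
Ending inventory: 33 @ $20 + 49 @ $20 = $1,640

COGS = $8,370; ending inventory = $1,640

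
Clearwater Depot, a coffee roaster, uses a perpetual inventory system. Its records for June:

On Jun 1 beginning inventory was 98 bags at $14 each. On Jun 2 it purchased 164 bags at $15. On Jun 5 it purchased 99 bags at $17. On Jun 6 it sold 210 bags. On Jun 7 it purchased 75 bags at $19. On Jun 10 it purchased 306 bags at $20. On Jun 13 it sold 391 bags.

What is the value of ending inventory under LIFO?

Jun 6, 210 sold [LIFO — newest first]: 99 @ $17 + 111 @ $15 = $3,348
Jun 13, 391 sold [LIFO — newest first]: 306 @ $20 + 75 @ $19 + 10 @ $15 = $7,695
Total COGS = $3,348 + $7,695 = $11,043
Ending inventory: 98 @ $14 + 43 @ $15 = $2,017

Ending inventory = $2,017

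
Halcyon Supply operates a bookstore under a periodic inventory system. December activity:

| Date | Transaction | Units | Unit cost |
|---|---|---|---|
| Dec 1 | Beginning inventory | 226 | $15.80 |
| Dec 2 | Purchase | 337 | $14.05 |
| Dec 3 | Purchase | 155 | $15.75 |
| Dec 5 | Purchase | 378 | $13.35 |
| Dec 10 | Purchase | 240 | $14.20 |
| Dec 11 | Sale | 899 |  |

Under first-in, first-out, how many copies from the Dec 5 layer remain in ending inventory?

Dec 11, 899 sold [FIFO — oldest first]: 226 @ $15.80 + 337 @ $14.05 + 155 @ $15.75 + 181 @ $13.35 = $13,163.25
Ending inventory: 197 @ $13.35 + 240 @ $14.20 = $6,037.95

197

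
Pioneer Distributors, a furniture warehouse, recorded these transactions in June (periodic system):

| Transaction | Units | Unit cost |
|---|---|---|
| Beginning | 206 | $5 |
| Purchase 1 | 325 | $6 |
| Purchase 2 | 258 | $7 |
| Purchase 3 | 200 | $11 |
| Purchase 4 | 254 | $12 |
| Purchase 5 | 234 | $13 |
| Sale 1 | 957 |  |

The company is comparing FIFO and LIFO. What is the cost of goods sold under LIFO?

COGS = $10,162

FIFO COGS: 206 @ $5 + 325 @ $6 + 258 @ $7 + 168 @ $11 = $6,634
LIFO COGS: 234 @ $13 + 254 @ $12 + 200 @ $11 + 258 @ $7 + 11 @ $6 = $10,162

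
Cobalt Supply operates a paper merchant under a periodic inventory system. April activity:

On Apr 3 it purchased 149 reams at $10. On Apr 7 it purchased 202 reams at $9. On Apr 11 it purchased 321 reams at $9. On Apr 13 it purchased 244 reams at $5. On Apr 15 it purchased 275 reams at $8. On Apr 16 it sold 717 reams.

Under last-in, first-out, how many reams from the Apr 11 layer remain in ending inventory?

123

Apr 16, 717 sold [LIFO — newest first]: 275 @ $8 + 244 @ $5 + 198 @ $9 = $5,202
Ending inventory: 149 @ $10 + 202 @ $9 + 123 @ $9 = $4,415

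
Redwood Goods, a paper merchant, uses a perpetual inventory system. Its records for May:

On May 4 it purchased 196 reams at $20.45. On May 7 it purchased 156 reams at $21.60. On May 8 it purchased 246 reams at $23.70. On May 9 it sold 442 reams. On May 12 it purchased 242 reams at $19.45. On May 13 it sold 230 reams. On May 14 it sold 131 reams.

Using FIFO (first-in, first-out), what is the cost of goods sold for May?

COGS = $17,195.25

May 9, 442 sold [FIFO — oldest first]: 196 @ $20.45 + 156 @ $21.60 + 90 @ $23.70 = $9,510.80
May 13, 230 sold [FIFO — oldest first]: 156 @ $23.70 + 74 @ $19.45 = $5,136.50
May 14, 131 sold [FIFO — oldest first]: 131 @ $19.45 = $2,547.95
Total COGS = $9,510.80 + $5,136.50 + $2,547.95 = $17,195.25
Ending inventory: 37 @ $19.45 = $719.65
Check: goods available $17,914.90 = COGS $17,195.25 + ending $719.65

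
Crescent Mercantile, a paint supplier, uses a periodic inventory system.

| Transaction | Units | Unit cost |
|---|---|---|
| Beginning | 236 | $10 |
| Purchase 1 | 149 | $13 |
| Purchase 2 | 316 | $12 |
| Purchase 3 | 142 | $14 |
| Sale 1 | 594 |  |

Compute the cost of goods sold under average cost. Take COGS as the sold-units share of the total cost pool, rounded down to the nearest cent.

COGS = $7,100.51

Sale 1, sell 594: 594/843 × $10,077.00 → $7,100.51
Ending inventory (cost pool remaining) = $2,976.49
Check: goods available $10,077.00 = COGS $7,100.51 + ending $2,976.49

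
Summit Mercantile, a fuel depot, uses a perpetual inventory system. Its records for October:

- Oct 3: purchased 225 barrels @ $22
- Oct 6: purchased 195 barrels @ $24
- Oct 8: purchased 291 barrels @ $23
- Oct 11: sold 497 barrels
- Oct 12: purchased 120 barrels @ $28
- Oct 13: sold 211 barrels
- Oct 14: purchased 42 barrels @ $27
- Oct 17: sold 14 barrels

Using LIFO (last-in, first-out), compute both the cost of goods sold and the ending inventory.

Oct 11, 497 sold [LIFO — newest first]: 291 @ $23 + 195 @ $24 + 11 @ $22 = $11,615
Oct 13, 211 sold [LIFO — newest first]: 120 @ $28 + 91 @ $22 = $5,362
Oct 17, 14 sold [LIFO — newest first]: 14 @ $27 = $378
Total COGS = $11,615 + $5,362 + $378 = $17,355
Ending inventory: 123 @ $22 + 28 @ $27 = $3,462

COGS = $17,355; ending inventory = $3,462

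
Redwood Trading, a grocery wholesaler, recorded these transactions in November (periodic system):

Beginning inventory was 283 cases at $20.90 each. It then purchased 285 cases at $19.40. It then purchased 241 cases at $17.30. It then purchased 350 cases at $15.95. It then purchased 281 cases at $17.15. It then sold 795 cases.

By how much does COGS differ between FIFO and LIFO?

FIFO COGS: 283 @ $20.90 + 285 @ $19.40 + 227 @ $17.30 = $15,370.80
LIFO COGS: 281 @ $17.15 + 350 @ $15.95 + 164 @ $17.30 = $13,238.85
Difference = |$15,370.80 − $13,238.85| = $2,131.95

$2,131.95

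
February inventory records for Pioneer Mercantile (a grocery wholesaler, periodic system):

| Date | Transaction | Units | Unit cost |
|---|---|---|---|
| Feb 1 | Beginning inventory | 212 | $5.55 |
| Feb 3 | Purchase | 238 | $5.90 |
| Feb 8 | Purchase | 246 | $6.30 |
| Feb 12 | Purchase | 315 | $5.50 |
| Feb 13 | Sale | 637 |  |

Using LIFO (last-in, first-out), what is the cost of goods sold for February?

COGS = $3,730.70

Feb 13, 637 sold [LIFO — newest first]: 315 @ $5.50 + 246 @ $6.30 + 76 @ $5.90 = $3,730.70
Ending inventory: 212 @ $5.55 + 162 @ $5.90 = $2,132.40
Check: goods available $5,863.10 = COGS $3,730.70 + ending $2,132.40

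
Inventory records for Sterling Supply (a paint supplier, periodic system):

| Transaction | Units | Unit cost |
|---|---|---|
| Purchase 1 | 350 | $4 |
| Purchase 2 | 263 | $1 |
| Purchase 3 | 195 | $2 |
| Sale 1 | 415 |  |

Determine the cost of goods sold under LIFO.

COGS = $610

Sale 1 (415) [LIFO — newest first]: 195 @ $2 + 220 @ $1 = $610
Ending inventory: 350 @ $4 + 43 @ $1 = $1,443
Check: goods available $2,053 = COGS $610 + ending $1,443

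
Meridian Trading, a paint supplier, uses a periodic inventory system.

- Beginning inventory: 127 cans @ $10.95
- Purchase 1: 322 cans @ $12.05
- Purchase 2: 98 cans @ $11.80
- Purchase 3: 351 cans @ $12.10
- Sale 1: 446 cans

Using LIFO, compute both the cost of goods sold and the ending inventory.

COGS = $5,368.10; ending inventory = $5,306.15

Sale 1 (446) [LIFO — newest first]: 351 @ $12.10 + 95 @ $11.80 = $5,368.10
Ending inventory: 127 @ $10.95 + 322 @ $12.05 + 3 @ $11.80 = $5,306.15
Check: goods available $10,674.25 = COGS $5,368.10 + ending $5,306.15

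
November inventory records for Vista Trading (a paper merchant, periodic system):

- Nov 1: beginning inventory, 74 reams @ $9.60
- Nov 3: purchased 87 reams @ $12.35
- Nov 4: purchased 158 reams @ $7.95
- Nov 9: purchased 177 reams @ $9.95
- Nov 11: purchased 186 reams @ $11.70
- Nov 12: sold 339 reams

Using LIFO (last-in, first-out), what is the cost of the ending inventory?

Nov 12, 339 sold [LIFO — newest first]: 186 @ $11.70 + 153 @ $9.95 = $3,698.55
Ending inventory: 74 @ $9.60 + 87 @ $12.35 + 158 @ $7.95 + 24 @ $9.95 = $3,279.75

Ending inventory = $3,279.75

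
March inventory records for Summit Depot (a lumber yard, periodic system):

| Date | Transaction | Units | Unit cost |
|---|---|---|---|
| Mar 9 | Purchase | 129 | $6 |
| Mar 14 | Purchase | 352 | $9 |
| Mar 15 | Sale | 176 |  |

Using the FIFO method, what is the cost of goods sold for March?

COGS = $1,197

Mar 15, 176 sold [FIFO — oldest first]: 129 @ $6 + 47 @ $9 = $1,197
Ending inventory: 305 @ $9 = $2,745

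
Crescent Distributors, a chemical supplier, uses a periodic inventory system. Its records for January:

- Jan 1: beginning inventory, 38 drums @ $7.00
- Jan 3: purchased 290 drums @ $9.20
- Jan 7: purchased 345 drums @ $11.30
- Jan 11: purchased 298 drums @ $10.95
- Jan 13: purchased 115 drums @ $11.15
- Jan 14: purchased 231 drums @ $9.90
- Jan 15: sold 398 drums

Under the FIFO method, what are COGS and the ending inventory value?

COGS = $3,725.00; ending inventory = $9,939.75

Jan 15, 398 sold [FIFO — oldest first]: 38 @ $7.00 + 290 @ $9.20 + 70 @ $11.30 = $3,725.00
Ending inventory: 275 @ $11.30 + 298 @ $10.95 + 115 @ $11.15 + 231 @ $9.90 = $9,939.75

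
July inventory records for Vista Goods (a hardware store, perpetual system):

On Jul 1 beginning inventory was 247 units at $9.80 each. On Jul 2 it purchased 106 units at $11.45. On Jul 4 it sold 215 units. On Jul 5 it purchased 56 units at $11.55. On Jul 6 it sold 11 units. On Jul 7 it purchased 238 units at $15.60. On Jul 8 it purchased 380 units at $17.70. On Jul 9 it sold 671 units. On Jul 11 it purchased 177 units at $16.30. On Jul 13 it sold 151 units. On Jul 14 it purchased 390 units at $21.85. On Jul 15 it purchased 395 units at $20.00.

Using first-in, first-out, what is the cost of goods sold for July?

Jul 4, 215 sold [FIFO — oldest first]: 215 @ $9.80 = $2,107.00
Jul 6, 11 sold [FIFO — oldest first]: 11 @ $9.80 = $107.80
Jul 9, 671 sold [FIFO — oldest first]: 21 @ $9.80 + 106 @ $11.45 + 56 @ $11.55 + 238 @ $15.60 + 250 @ $17.70 = $10,204.10
Jul 13, 151 sold [FIFO — oldest first]: 130 @ $17.70 + 21 @ $16.30 = $2,643.30
Total COGS = $2,107.00 + $107.80 + $10,204.10 + $2,643.30 = $15,062.20
Ending inventory: 156 @ $16.30 + 390 @ $21.85 + 395 @ $20.00 = $18,964.30

COGS = $15,062.20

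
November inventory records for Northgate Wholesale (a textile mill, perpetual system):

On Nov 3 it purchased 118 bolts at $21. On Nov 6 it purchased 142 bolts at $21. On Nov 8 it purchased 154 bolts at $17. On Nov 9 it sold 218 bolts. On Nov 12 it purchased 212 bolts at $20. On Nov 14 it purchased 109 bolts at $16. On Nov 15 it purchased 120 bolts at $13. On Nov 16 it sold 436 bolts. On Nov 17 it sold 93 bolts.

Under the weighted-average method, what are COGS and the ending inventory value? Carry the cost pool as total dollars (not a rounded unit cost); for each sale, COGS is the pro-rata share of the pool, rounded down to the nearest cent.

COGS = $13,694.54; ending inventory = $1,927.46

After Nov 3: 118 on hand, pool $2,478.00 (≈ $21.0000 each)
After Nov 6: 260 on hand, pool $5,460.00 (≈ $21.0000 each)
After Nov 8: 414 on hand, pool $8,078.00 (≈ $19.5121 each)
Nov 9, sell 218: 218/414 × $8,078.00 → $4,253.63
After Nov 12: 408 on hand, pool $8,064.37 (≈ $19.7656 each)
After Nov 14: 517 on hand, pool $9,808.37 (≈ $18.9717 each)
After Nov 15: 637 on hand, pool $11,368.37 (≈ $17.8467 each)
Nov 16, sell 436: 436/637 × $11,368.37 → $7,781.17
Nov 17, sell 93: 93/201 × $3,587.20 → $1,659.74
Total COGS = $4,253.63 + $7,781.17 + $1,659.74 = $13,694.54
Ending inventory (cost pool remaining) = $1,927.46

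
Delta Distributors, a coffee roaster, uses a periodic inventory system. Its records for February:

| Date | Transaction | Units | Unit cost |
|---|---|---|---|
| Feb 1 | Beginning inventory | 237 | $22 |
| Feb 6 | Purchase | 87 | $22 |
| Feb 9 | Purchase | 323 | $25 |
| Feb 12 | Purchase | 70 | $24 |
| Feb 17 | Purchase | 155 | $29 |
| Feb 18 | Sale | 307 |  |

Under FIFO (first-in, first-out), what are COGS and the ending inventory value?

Feb 18, 307 sold [FIFO — oldest first]: 237 @ $22 + 70 @ $22 = $6,754
Ending inventory: 17 @ $22 + 323 @ $25 + 70 @ $24 + 155 @ $29 = $14,624

COGS = $6,754; ending inventory = $14,624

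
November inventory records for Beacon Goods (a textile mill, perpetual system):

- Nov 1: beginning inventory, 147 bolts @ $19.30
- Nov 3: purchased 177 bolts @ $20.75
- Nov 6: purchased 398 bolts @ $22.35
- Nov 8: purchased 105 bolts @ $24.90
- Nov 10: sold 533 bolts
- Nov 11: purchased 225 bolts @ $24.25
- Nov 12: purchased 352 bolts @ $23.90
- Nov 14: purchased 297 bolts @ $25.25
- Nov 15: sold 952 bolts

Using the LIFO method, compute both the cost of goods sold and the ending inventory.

COGS = $35,119.10; ending inventory = $4,268.85

Nov 10, 533 sold [LIFO — newest first]: 105 @ $24.90 + 398 @ $22.35 + 30 @ $20.75 = $12,132.30
Nov 15, 952 sold [LIFO — newest first]: 297 @ $25.25 + 352 @ $23.90 + 225 @ $24.25 + 78 @ $20.75 = $22,986.80
Total COGS = $12,132.30 + $22,986.80 = $35,119.10
Ending inventory: 147 @ $19.30 + 69 @ $20.75 = $4,268.85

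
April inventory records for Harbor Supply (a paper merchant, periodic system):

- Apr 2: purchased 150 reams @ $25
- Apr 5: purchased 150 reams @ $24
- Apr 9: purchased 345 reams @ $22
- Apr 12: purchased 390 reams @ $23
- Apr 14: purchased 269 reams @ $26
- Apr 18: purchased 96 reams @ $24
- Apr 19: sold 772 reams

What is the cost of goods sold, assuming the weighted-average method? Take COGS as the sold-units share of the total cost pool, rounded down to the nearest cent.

COGS = $18,311.84

Apr 19, sell 772: 772/1400 × $33,208.00 → $18,311.84
Ending inventory (cost pool remaining) = $14,896.16
Check: goods available $33,208.00 = COGS $18,311.84 + ending $14,896.16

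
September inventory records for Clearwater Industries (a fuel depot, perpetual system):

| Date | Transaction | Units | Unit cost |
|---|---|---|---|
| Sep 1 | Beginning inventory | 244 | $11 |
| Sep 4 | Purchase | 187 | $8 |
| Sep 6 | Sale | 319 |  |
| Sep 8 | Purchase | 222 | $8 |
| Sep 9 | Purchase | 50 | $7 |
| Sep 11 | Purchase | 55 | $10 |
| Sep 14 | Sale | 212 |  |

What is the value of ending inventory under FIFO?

Ending inventory = $1,876

Sep 6, 319 sold [FIFO — oldest first]: 244 @ $11 + 75 @ $8 = $3,284
Sep 14, 212 sold [FIFO — oldest first]: 112 @ $8 + 100 @ $8 = $1,696
Total COGS = $3,284 + $1,696 = $4,980
Ending inventory: 122 @ $8 + 50 @ $7 + 55 @ $10 = $1,876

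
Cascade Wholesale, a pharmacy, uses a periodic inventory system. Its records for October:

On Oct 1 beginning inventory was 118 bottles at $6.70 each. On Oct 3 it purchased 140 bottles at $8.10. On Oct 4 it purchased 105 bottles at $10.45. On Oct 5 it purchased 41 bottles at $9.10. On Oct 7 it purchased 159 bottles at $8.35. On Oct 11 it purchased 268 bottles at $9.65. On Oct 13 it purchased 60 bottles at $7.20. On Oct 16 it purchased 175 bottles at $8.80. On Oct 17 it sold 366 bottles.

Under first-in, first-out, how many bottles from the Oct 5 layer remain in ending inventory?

Oct 17, 366 sold [FIFO — oldest first]: 118 @ $6.70 + 140 @ $8.10 + 105 @ $10.45 + 3 @ $9.10 = $3,049.15
Ending inventory: 38 @ $9.10 + 159 @ $8.35 + 268 @ $9.65 + 60 @ $7.20 + 175 @ $8.80 = $6,231.65
Check: goods available $9,280.80 = COGS $3,049.15 + ending $6,231.65

38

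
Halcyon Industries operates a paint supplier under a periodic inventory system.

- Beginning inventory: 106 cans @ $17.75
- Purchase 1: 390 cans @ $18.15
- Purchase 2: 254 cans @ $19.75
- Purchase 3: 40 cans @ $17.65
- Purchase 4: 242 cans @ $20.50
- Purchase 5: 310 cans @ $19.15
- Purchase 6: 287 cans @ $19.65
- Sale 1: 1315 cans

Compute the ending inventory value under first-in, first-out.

Ending inventory = $6,156.60

Sale 1 (1315) [FIFO — oldest first]: 106 @ $17.75 + 390 @ $18.15 + 254 @ $19.75 + 40 @ $17.65 + 242 @ $20.50 + 283 @ $19.15 = $25,062.95
Ending inventory: 27 @ $19.15 + 287 @ $19.65 = $6,156.60
Check: goods available $31,219.55 = COGS $25,062.95 + ending $6,156.60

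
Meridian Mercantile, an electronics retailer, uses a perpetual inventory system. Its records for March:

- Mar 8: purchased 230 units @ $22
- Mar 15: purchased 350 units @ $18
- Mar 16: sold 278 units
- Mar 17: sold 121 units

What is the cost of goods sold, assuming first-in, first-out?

COGS = $8,102

Mar 16, 278 sold [FIFO — oldest first]: 230 @ $22 + 48 @ $18 = $5,924
Mar 17, 121 sold [FIFO — oldest first]: 121 @ $18 = $2,178
Total COGS = $5,924 + $2,178 = $8,102
Ending inventory: 181 @ $18 = $3,258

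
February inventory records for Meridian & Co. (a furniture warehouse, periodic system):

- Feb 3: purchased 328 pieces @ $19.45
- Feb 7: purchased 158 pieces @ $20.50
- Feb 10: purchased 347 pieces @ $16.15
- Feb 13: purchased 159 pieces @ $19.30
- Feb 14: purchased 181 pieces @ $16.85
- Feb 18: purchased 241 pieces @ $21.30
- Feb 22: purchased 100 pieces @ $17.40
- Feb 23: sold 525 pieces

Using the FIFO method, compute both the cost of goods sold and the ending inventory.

COGS = $10,248.45; ending inventory = $17,966.05

Feb 23, 525 sold [FIFO — oldest first]: 328 @ $19.45 + 158 @ $20.50 + 39 @ $16.15 = $10,248.45
Ending inventory: 308 @ $16.15 + 159 @ $19.30 + 181 @ $16.85 + 241 @ $21.30 + 100 @ $17.40 = $17,966.05
Check: goods available $28,214.50 = COGS $10,248.45 + ending $17,966.05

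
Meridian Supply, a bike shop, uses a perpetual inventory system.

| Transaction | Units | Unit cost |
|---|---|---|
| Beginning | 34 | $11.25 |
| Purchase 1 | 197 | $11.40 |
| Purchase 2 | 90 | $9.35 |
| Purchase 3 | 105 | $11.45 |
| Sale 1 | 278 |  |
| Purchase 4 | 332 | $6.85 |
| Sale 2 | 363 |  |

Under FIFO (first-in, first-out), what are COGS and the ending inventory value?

COGS = $6,144.80; ending inventory = $801.45

Sale 1 (278) [FIFO — oldest first]: 34 @ $11.25 + 197 @ $11.40 + 47 @ $9.35 = $3,067.75
Sale 2 (363) [FIFO — oldest first]: 43 @ $9.35 + 105 @ $11.45 + 215 @ $6.85 = $3,077.05
Total COGS = $3,067.75 + $3,077.05 = $6,144.80
Ending inventory: 117 @ $6.85 = $801.45
Check: goods available $6,946.25 = COGS $6,144.80 + ending $801.45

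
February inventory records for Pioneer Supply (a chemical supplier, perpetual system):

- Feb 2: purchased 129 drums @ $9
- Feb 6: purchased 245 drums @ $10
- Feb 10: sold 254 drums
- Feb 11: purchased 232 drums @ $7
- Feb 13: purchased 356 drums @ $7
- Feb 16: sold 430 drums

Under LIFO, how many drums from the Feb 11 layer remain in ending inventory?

Feb 10, 254 sold [LIFO — newest first]: 245 @ $10 + 9 @ $9 = $2,531
Feb 16, 430 sold [LIFO — newest first]: 356 @ $7 + 74 @ $7 = $3,010
Total COGS = $2,531 + $3,010 = $5,541
Ending inventory: 120 @ $9 + 158 @ $7 = $2,186

158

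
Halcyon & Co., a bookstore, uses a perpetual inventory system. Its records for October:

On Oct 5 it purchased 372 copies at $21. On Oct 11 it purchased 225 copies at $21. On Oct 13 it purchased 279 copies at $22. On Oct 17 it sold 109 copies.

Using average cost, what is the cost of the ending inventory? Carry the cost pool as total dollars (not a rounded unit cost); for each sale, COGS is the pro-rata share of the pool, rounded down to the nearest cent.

Ending inventory = $16,351.29

After Oct 5: 372 on hand, pool $7,812.00 (≈ $21.0000 each)
After Oct 11: 597 on hand, pool $12,537.00 (≈ $21.0000 each)
After Oct 13: 876 on hand, pool $18,675.00 (≈ $21.3185 each)
Oct 17, sell 109: 109/876 × $18,675.00 → $2,323.71
Ending inventory (cost pool remaining) = $16,351.29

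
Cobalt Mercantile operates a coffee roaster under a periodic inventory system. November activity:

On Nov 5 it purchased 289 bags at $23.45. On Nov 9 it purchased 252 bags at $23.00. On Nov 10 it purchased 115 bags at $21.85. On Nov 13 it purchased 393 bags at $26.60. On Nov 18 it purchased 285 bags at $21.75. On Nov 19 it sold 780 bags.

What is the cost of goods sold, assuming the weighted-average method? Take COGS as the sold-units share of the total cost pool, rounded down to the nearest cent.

Nov 19, sell 780: 780/1334 × $31,738.35 → $18,557.65
Ending inventory (cost pool remaining) = $13,180.70

COGS = $18,557.65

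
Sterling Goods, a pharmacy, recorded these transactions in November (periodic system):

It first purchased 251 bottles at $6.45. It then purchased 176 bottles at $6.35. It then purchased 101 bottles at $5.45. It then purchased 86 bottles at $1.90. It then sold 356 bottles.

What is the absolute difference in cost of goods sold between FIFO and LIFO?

$498.70

FIFO COGS: 251 @ $6.45 + 105 @ $6.35 = $2,285.70
LIFO COGS: 86 @ $1.90 + 101 @ $5.45 + 169 @ $6.35 = $1,787.00
Difference = |$2,285.70 − $1,787.00| = $498.70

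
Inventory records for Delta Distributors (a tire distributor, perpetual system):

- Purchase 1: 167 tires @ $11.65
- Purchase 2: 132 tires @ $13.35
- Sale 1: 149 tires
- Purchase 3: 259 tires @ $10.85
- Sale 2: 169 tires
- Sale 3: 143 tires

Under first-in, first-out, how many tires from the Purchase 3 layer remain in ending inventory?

97

Sale 1 (149) [FIFO — oldest first]: 149 @ $11.65 = $1,735.85
Sale 2 (169) [FIFO — oldest first]: 18 @ $11.65 + 132 @ $13.35 + 19 @ $10.85 = $2,178.05
Sale 3 (143) [FIFO — oldest first]: 143 @ $10.85 = $1,551.55
Total COGS = $1,735.85 + $2,178.05 + $1,551.55 = $5,465.45
Ending inventory: 97 @ $10.85 = $1,052.45
Check: goods available $6,517.90 = COGS $5,465.45 + ending $1,052.45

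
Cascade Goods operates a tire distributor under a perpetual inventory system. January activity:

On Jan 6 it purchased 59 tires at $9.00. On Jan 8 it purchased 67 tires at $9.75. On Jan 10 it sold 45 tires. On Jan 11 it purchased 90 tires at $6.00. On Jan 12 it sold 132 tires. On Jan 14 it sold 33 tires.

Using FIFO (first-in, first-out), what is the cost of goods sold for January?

COGS = $1,688.25

Jan 10, 45 sold [FIFO — oldest first]: 45 @ $9.00 = $405.00
Jan 12, 132 sold [FIFO — oldest first]: 14 @ $9.00 + 67 @ $9.75 + 51 @ $6.00 = $1,085.25
Jan 14, 33 sold [FIFO — oldest first]: 33 @ $6.00 = $198.00
Total COGS = $405.00 + $1,085.25 + $198.00 = $1,688.25
Ending inventory: 6 @ $6.00 = $36.00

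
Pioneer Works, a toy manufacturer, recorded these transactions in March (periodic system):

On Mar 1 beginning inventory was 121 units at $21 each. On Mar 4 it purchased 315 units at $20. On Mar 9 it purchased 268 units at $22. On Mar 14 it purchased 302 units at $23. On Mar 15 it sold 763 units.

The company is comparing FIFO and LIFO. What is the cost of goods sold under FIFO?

FIFO COGS: 121 @ $21 + 315 @ $20 + 268 @ $22 + 59 @ $23 = $16,094
LIFO COGS: 302 @ $23 + 268 @ $22 + 193 @ $20 = $16,702

COGS = $16,094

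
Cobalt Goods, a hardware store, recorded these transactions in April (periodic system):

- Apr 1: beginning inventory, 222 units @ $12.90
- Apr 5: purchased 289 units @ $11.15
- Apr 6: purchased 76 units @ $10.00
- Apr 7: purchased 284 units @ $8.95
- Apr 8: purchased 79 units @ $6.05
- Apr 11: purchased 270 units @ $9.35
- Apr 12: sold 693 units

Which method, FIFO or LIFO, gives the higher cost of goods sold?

FIFO

FIFO COGS: 222 @ $12.90 + 289 @ $11.15 + 76 @ $10.00 + 106 @ $8.95 = $7,794.85
LIFO COGS: 270 @ $9.35 + 79 @ $6.05 + 284 @ $8.95 + 60 @ $10.00 = $6,144.25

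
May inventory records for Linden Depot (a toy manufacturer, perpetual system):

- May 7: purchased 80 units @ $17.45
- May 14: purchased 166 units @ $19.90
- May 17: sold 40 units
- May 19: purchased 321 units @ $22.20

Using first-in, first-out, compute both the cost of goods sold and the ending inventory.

May 17, 40 sold [FIFO — oldest first]: 40 @ $17.45 = $698.00
Ending inventory: 40 @ $17.45 + 166 @ $19.90 + 321 @ $22.20 = $11,127.60

COGS = $698.00; ending inventory = $11,127.60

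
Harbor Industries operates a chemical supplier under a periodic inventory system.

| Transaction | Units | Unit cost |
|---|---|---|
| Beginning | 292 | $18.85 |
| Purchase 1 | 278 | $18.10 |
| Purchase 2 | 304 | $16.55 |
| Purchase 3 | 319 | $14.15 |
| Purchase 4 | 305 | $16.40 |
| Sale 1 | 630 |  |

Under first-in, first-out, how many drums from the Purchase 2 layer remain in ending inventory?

Sale 1 (630) [FIFO — oldest first]: 292 @ $18.85 + 278 @ $18.10 + 60 @ $16.55 = $11,529.00
Ending inventory: 244 @ $16.55 + 319 @ $14.15 + 305 @ $16.40 = $13,554.05

244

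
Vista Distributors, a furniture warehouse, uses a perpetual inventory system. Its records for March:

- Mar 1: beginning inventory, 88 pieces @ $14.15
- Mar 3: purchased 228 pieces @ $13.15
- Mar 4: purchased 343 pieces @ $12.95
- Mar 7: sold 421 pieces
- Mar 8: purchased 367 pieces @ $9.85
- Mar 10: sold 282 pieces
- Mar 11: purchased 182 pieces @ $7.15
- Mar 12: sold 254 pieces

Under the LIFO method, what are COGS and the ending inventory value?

COGS = $10,255.75; ending inventory = $3,345.75

Mar 7, 421 sold [LIFO — newest first]: 343 @ $12.95 + 78 @ $13.15 = $5,467.55
Mar 10, 282 sold [LIFO — newest first]: 282 @ $9.85 = $2,777.70
Mar 12, 254 sold [LIFO — newest first]: 182 @ $7.15 + 72 @ $9.85 = $2,010.50
Total COGS = $5,467.55 + $2,777.70 + $2,010.50 = $10,255.75
Ending inventory: 88 @ $14.15 + 150 @ $13.15 + 13 @ $9.85 = $3,345.75
Check: goods available $13,601.50 = COGS $10,255.75 + ending $3,345.75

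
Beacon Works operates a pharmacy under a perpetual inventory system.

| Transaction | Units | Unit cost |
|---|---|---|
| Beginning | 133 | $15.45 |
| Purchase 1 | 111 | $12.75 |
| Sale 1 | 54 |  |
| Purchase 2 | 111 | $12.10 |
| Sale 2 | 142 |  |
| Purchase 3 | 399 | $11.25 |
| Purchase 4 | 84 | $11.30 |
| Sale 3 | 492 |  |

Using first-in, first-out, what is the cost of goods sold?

COGS = $8,559.45

Sale 1 (54) [FIFO — oldest first]: 54 @ $15.45 = $834.30
Sale 2 (142) [FIFO — oldest first]: 79 @ $15.45 + 63 @ $12.75 = $2,023.80
Sale 3 (492) [FIFO — oldest first]: 48 @ $12.75 + 111 @ $12.10 + 333 @ $11.25 = $5,701.35
Total COGS = $834.30 + $2,023.80 + $5,701.35 = $8,559.45
Ending inventory: 66 @ $11.25 + 84 @ $11.30 = $1,691.70
Check: goods available $10,251.15 = COGS $8,559.45 + ending $1,691.70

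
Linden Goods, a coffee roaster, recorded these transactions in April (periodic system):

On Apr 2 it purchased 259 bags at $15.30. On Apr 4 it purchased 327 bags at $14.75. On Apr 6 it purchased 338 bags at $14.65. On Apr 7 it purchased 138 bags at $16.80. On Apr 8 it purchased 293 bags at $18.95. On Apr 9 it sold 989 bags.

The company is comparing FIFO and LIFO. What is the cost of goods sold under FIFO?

COGS = $14,829.65

FIFO COGS: 259 @ $15.30 + 327 @ $14.75 + 338 @ $14.65 + 65 @ $16.80 = $14,829.65
LIFO COGS: 293 @ $18.95 + 138 @ $16.80 + 338 @ $14.65 + 220 @ $14.75 = $16,067.45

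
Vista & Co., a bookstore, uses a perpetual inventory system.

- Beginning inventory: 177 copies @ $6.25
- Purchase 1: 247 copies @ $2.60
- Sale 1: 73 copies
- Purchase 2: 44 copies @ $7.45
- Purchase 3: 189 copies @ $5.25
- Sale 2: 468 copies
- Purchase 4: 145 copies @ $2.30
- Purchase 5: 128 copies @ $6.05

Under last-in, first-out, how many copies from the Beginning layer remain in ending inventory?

116

Sale 1 (73) [LIFO — newest first]: 73 @ $2.60 = $189.80
Sale 2 (468) [LIFO — newest first]: 189 @ $5.25 + 44 @ $7.45 + 174 @ $2.60 + 61 @ $6.25 = $2,153.70
Total COGS = $189.80 + $2,153.70 = $2,343.50
Ending inventory: 116 @ $6.25 + 145 @ $2.30 + 128 @ $6.05 = $1,832.90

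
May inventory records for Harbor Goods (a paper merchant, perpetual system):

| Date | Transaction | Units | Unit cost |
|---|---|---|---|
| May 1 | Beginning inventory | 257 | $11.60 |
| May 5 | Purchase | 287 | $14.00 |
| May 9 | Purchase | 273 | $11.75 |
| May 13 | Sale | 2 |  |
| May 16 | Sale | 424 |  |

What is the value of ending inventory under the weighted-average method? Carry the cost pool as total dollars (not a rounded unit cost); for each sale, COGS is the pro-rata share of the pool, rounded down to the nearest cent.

Ending inventory = $4,884.85

After May 1: 257 on hand, pool $2,981.20 (≈ $11.6000 each)
After May 5: 544 on hand, pool $6,999.20 (≈ $12.8662 each)
After May 9: 817 on hand, pool $10,206.95 (≈ $12.4932 each)
May 13, sell 2: 2/817 × $10,206.95 → $24.98
May 16, sell 424: 424/815 × $10,181.97 → $5,297.12
Total COGS = $24.98 + $5,297.12 = $5,322.10
Ending inventory (cost pool remaining) = $4,884.85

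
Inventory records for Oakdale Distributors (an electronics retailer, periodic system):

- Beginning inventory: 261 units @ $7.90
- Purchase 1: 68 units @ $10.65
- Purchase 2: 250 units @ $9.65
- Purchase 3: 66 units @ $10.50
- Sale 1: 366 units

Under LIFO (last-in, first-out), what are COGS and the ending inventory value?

Sale 1 (366) [LIFO — newest first]: 66 @ $10.50 + 250 @ $9.65 + 50 @ $10.65 = $3,638.00
Ending inventory: 261 @ $7.90 + 18 @ $10.65 = $2,253.60
Check: goods available $5,891.60 = COGS $3,638.00 + ending $2,253.60

COGS = $3,638.00; ending inventory = $2,253.60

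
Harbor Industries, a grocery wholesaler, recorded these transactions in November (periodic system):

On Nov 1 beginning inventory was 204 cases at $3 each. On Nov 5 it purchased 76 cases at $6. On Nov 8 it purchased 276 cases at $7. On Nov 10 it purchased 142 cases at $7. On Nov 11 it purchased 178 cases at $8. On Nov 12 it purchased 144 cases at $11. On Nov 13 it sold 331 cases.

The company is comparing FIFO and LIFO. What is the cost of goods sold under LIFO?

COGS = $3,071

FIFO COGS: 204 @ $3 + 76 @ $6 + 51 @ $7 = $1,425
LIFO COGS: 144 @ $11 + 178 @ $8 + 9 @ $7 = $3,071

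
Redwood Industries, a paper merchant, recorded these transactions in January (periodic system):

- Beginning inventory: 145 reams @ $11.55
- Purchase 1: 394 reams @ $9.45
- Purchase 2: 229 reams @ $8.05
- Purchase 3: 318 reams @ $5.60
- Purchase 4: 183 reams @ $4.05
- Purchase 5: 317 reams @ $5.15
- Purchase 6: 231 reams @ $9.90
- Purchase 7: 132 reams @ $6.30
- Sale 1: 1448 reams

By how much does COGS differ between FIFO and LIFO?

FIFO COGS: 145 @ $11.55 + 394 @ $9.45 + 229 @ $8.05 + 318 @ $5.60 + 183 @ $4.05 + 179 @ $5.15 = $10,685.30
LIFO COGS: 132 @ $6.30 + 231 @ $9.90 + 317 @ $5.15 + 183 @ $4.05 + 318 @ $5.60 + 229 @ $8.05 + 38 @ $9.45 = $9,475.55
Difference = |$10,685.30 − $9,475.55| = $1,209.75

$1,209.75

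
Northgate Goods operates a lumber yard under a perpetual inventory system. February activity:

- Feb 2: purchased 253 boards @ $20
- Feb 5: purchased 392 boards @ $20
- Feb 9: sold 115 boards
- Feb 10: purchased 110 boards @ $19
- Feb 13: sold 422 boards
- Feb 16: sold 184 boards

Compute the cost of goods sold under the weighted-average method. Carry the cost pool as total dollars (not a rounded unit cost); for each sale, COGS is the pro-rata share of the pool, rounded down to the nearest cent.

COGS = $14,315.84

After Feb 2: 253 on hand, pool $5,060.00 (≈ $20.0000 each)
After Feb 5: 645 on hand, pool $12,900.00 (≈ $20.0000 each)
Feb 9, sell 115: 115/645 × $12,900.00 → $2,300.00
After Feb 10: 640 on hand, pool $12,690.00 (≈ $19.8281 each)
Feb 13, sell 422: 422/640 × $12,690.00 → $8,367.46
Feb 16, sell 184: 184/218 × $4,322.54 → $3,648.38
Total COGS = $2,300.00 + $8,367.46 + $3,648.38 = $14,315.84
Ending inventory (cost pool remaining) = $674.16
Check: goods available $14,990.00 = COGS $14,315.84 + ending $674.16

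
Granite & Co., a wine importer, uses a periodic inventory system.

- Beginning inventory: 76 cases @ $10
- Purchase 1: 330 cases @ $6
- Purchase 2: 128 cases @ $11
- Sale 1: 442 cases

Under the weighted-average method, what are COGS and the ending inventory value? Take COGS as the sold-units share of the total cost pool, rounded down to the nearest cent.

Sale 1, sell 442: 442/534 × $4,148.00 → $3,433.36
Ending inventory (cost pool remaining) = $714.64
Check: goods available $4,148.00 = COGS $3,433.36 + ending $714.64

COGS = $3,433.36; ending inventory = $714.64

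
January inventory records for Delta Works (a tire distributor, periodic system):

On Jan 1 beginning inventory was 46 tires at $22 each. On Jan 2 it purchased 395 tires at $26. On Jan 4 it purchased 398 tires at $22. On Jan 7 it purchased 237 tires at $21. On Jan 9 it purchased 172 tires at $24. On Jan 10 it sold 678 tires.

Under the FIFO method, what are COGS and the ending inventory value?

COGS = $16,496; ending inventory = $12,647

Jan 10, 678 sold [FIFO — oldest first]: 46 @ $22 + 395 @ $26 + 237 @ $22 = $16,496
Ending inventory: 161 @ $22 + 237 @ $21 + 172 @ $24 = $12,647
Check: goods available $29,143 = COGS $16,496 + ending $12,647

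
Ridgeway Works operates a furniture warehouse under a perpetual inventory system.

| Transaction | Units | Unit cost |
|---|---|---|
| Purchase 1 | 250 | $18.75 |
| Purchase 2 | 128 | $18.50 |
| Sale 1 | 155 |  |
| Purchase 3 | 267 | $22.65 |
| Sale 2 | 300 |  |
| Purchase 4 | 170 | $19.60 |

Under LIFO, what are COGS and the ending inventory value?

Sale 1 (155) [LIFO — newest first]: 128 @ $18.50 + 27 @ $18.75 = $2,874.25
Sale 2 (300) [LIFO — newest first]: 267 @ $22.65 + 33 @ $18.75 = $6,666.30
Total COGS = $2,874.25 + $6,666.30 = $9,540.55
Ending inventory: 190 @ $18.75 + 170 @ $19.60 = $6,894.50

COGS = $9,540.55; ending inventory = $6,894.50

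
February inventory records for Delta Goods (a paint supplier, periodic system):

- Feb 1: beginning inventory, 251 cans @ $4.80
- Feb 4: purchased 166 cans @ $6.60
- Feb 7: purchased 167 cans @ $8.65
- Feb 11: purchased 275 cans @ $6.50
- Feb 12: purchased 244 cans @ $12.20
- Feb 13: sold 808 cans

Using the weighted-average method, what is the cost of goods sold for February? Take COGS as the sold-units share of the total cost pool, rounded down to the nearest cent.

COGS = $6,233.43

Feb 13, sell 808: 808/1103 × $8,509.25 → $6,233.43
Ending inventory (cost pool remaining) = $2,275.82
Check: goods available $8,509.25 = COGS $6,233.43 + ending $2,275.82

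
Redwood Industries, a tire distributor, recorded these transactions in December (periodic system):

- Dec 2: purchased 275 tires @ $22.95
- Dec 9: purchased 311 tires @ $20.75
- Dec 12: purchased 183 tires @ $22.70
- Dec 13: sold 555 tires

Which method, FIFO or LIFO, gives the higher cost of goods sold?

FIFO

FIFO COGS: 275 @ $22.95 + 280 @ $20.75 = $12,121.25
LIFO COGS: 183 @ $22.70 + 311 @ $20.75 + 61 @ $22.95 = $12,007.30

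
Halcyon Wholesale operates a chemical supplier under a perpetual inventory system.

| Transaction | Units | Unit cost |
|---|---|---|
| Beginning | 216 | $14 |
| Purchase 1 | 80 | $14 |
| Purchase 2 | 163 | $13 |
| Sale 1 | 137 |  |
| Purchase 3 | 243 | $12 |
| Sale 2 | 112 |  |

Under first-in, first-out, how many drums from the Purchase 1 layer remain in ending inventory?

47

Sale 1 (137) [FIFO — oldest first]: 137 @ $14 = $1,918
Sale 2 (112) [FIFO — oldest first]: 79 @ $14 + 33 @ $14 = $1,568
Total COGS = $1,918 + $1,568 = $3,486
Ending inventory: 47 @ $14 + 163 @ $13 + 243 @ $12 = $5,693
Check: goods available $9,179 = COGS $3,486 + ending $5,693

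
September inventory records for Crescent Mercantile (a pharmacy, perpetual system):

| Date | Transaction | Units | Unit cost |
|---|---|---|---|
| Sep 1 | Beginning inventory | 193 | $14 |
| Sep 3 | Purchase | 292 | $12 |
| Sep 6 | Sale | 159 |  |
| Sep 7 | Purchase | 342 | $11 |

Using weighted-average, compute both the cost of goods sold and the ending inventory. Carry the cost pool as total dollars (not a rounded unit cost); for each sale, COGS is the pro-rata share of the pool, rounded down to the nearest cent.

COGS = $2,034.54; ending inventory = $7,933.46

After Sep 1: 193 on hand, pool $2,702.00 (≈ $14.0000 each)
After Sep 3: 485 on hand, pool $6,206.00 (≈ $12.7959 each)
Sep 6, sell 159: 159/485 × $6,206.00 → $2,034.54
After Sep 7: 668 on hand, pool $7,933.46 (≈ $11.8764 each)
Ending inventory (cost pool remaining) = $7,933.46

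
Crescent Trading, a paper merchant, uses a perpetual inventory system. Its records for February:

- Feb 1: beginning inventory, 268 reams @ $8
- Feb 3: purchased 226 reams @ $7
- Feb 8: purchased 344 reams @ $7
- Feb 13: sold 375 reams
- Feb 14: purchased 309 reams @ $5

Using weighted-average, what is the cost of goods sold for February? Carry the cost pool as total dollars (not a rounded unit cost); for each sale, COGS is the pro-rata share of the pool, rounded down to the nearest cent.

COGS = $2,744.92

After Feb 1: 268 on hand, pool $2,144.00 (≈ $8.0000 each)
After Feb 3: 494 on hand, pool $3,726.00 (≈ $7.5425 each)
After Feb 8: 838 on hand, pool $6,134.00 (≈ $7.3198 each)
Feb 13, sell 375: 375/838 × $6,134.00 → $2,744.92
After Feb 14: 772 on hand, pool $4,934.08 (≈ $6.3913 each)
Ending inventory (cost pool remaining) = $4,934.08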